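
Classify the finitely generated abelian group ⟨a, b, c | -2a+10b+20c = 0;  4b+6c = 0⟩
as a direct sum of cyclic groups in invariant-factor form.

Answer: M ≅ ℤ^1 ⊕ ℤ/2 ⊕ ℤ/2

Derivation:
rank_ℚ(R)=2; free=3−2=1
SNF(R) diag = [2, 2] → torsion [2, 2]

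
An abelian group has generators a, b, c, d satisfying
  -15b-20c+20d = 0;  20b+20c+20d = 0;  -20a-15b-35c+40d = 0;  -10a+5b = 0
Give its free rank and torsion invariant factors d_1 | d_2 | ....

Answer: M ≅ ℤ/5 ⊕ ℤ/5 ⊕ ℤ/10 ⊕ ℤ/20

Derivation:
rank_ℚ(R)=4; free=4−4=0
SNF(R) diag = [5, 5, 10, 20] → torsion [5, 5, 10, 20]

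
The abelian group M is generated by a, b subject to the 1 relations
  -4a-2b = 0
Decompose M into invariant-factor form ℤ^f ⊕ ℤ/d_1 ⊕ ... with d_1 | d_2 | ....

rank_ℚ(R)=1; free=2−1=1
SNF(R) diag = [2] → torsion [2]

Answer: M ≅ ℤ^1 ⊕ ℤ/2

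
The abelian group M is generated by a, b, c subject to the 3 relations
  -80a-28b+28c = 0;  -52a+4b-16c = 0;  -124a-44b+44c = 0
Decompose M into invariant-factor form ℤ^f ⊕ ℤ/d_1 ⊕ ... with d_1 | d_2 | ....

rank_ℚ(R)=3; free=3−3=0
SNF(R) diag = [4, 12, 12] → torsion [4, 12, 12]

Answer: M ≅ ℤ/4 ⊕ ℤ/12 ⊕ ℤ/12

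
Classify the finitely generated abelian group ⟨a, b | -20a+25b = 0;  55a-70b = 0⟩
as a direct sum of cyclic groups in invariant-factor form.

rank_ℚ(R)=2; free=2−2=0
SNF(R) diag = [5, 5] → torsion [5, 5]

Answer: M ≅ ℤ/5 ⊕ ℤ/5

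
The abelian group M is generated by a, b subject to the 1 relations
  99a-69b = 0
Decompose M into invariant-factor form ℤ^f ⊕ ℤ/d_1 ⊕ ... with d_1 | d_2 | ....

Answer: M ≅ ℤ^1 ⊕ ℤ/3

Derivation:
rank_ℚ(R)=1; free=2−1=1
SNF(R) diag = [3] → torsion [3]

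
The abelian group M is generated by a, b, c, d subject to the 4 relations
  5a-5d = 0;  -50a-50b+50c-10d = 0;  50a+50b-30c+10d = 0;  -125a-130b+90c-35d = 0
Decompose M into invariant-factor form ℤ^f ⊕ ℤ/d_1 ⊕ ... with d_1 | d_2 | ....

Answer: M ≅ ℤ/5 ⊕ ℤ/10 ⊕ ℤ/20 ⊕ ℤ/20

Derivation:
rank_ℚ(R)=4; free=4−4=0
SNF(R) diag = [5, 10, 20, 20] → torsion [5, 10, 20, 20]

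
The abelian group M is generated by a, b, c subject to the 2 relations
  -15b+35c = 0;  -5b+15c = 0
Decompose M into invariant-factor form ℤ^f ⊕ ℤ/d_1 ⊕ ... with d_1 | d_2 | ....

rank_ℚ(R)=2; free=3−2=1
SNF(R) diag = [5, 10] → torsion [5, 10]

Answer: M ≅ ℤ^1 ⊕ ℤ/5 ⊕ ℤ/10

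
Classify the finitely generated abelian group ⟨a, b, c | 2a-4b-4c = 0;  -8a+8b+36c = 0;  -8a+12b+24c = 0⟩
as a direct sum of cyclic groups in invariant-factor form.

Answer: M ≅ ℤ/2 ⊕ ℤ/4 ⊕ ℤ/4

Derivation:
rank_ℚ(R)=3; free=3−3=0
SNF(R) diag = [2, 4, 4] → torsion [2, 4, 4]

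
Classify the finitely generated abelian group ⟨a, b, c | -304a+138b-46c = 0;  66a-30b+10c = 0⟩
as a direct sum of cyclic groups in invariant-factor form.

Answer: M ≅ ℤ^1 ⊕ ℤ/2 ⊕ ℤ/2

Derivation:
rank_ℚ(R)=2; free=3−2=1
SNF(R) diag = [2, 2] → torsion [2, 2]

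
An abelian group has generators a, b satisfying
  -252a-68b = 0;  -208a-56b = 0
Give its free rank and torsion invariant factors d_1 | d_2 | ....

Answer: M ≅ ℤ/4 ⊕ ℤ/8

Derivation:
rank_ℚ(R)=2; free=2−2=0
SNF(R) diag = [4, 8] → torsion [4, 8]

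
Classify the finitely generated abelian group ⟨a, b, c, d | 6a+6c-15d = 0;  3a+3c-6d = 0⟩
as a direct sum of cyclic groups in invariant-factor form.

rank_ℚ(R)=2; free=4−2=2
SNF(R) diag = [3, 3] → torsion [3, 3]

Answer: M ≅ ℤ^2 ⊕ ℤ/3 ⊕ ℤ/3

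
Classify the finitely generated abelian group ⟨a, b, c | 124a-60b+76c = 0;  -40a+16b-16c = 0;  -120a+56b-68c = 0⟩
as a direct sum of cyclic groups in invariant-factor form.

rank_ℚ(R)=3; free=3−3=0
SNF(R) diag = [4, 4, 8] → torsion [4, 4, 8]

Answer: M ≅ ℤ/4 ⊕ ℤ/4 ⊕ ℤ/8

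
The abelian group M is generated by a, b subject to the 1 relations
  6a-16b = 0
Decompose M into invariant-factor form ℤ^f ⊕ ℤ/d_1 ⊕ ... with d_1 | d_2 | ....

Answer: M ≅ ℤ^1 ⊕ ℤ/2

Derivation:
rank_ℚ(R)=1; free=2−1=1
SNF(R) diag = [2] → torsion [2]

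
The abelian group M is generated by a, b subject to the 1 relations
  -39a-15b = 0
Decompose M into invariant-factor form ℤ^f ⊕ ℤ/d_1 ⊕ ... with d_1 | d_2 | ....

Answer: M ≅ ℤ^1 ⊕ ℤ/3

Derivation:
rank_ℚ(R)=1; free=2−1=1
SNF(R) diag = [3] → torsion [3]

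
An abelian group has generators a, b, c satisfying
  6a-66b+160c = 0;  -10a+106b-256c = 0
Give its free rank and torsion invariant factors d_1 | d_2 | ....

rank_ℚ(R)=2; free=3−2=1
SNF(R) diag = [2, 4] → torsion [2, 4]

Answer: M ≅ ℤ^1 ⊕ ℤ/2 ⊕ ℤ/4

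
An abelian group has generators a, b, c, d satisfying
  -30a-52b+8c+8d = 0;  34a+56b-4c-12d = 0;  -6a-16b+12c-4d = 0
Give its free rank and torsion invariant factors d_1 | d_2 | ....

Answer: M ≅ ℤ^1 ⊕ ℤ/2 ⊕ ℤ/4 ⊕ ℤ/8

Derivation:
rank_ℚ(R)=3; free=4−3=1
SNF(R) diag = [2, 4, 8] → torsion [2, 4, 8]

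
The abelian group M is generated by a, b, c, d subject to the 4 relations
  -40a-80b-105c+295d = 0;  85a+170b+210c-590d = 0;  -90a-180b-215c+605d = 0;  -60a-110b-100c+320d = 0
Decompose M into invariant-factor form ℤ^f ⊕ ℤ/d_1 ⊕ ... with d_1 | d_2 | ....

Answer: M ≅ ℤ/5 ⊕ ℤ/5 ⊕ ℤ/10 ⊕ ℤ/20

Derivation:
rank_ℚ(R)=4; free=4−4=0
SNF(R) diag = [5, 5, 10, 20] → torsion [5, 5, 10, 20]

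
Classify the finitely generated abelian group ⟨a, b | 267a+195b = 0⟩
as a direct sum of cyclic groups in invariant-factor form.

rank_ℚ(R)=1; free=2−1=1
SNF(R) diag = [3] → torsion [3]

Answer: M ≅ ℤ^1 ⊕ ℤ/3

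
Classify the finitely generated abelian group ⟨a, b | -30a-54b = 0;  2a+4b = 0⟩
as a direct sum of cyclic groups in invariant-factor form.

rank_ℚ(R)=2; free=2−2=0
SNF(R) diag = [2, 6] → torsion [2, 6]

Answer: M ≅ ℤ/2 ⊕ ℤ/6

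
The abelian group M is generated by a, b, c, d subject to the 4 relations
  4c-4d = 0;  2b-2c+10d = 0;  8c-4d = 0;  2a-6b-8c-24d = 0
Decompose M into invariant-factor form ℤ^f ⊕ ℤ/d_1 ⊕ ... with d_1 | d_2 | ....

rank_ℚ(R)=4; free=4−4=0
SNF(R) diag = [2, 2, 4, 4] → torsion [2, 2, 4, 4]

Answer: M ≅ ℤ/2 ⊕ ℤ/2 ⊕ ℤ/4 ⊕ ℤ/4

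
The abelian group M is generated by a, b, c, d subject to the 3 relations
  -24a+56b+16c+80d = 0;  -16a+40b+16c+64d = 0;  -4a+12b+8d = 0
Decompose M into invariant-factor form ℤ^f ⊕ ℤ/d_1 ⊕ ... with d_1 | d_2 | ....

rank_ℚ(R)=3; free=4−3=1
SNF(R) diag = [4, 8, 16] → torsion [4, 8, 16]

Answer: M ≅ ℤ^1 ⊕ ℤ/4 ⊕ ℤ/8 ⊕ ℤ/16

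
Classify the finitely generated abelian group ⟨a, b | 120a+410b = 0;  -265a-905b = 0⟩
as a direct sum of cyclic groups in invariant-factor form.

Answer: M ≅ ℤ/5 ⊕ ℤ/10

Derivation:
rank_ℚ(R)=2; free=2−2=0
SNF(R) diag = [5, 10] → torsion [5, 10]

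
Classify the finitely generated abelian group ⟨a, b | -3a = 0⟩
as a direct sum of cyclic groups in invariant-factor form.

rank_ℚ(R)=1; free=2−1=1
SNF(R) diag = [3] → torsion [3]

Answer: M ≅ ℤ^1 ⊕ ℤ/3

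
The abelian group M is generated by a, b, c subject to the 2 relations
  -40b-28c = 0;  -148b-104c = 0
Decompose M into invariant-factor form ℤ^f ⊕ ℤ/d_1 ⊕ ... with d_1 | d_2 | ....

Answer: M ≅ ℤ^1 ⊕ ℤ/4 ⊕ ℤ/4

Derivation:
rank_ℚ(R)=2; free=3−2=1
SNF(R) diag = [4, 4] → torsion [4, 4]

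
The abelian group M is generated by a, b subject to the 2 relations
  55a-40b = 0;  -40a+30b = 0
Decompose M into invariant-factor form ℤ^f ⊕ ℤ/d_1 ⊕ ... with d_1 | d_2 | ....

rank_ℚ(R)=2; free=2−2=0
SNF(R) diag = [5, 10] → torsion [5, 10]

Answer: M ≅ ℤ/5 ⊕ ℤ/10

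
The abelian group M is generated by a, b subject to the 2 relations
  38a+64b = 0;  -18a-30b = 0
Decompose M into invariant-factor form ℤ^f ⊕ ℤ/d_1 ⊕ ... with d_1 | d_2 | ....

Answer: M ≅ ℤ/2 ⊕ ℤ/6

Derivation:
rank_ℚ(R)=2; free=2−2=0
SNF(R) diag = [2, 6] → torsion [2, 6]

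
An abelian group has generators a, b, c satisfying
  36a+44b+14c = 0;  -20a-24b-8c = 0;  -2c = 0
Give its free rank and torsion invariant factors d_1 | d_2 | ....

Answer: M ≅ ℤ/2 ⊕ ℤ/4 ⊕ ℤ/4

Derivation:
rank_ℚ(R)=3; free=3−3=0
SNF(R) diag = [2, 4, 4] → torsion [2, 4, 4]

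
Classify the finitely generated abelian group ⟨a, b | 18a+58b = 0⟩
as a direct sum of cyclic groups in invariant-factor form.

Answer: M ≅ ℤ^1 ⊕ ℤ/2

Derivation:
rank_ℚ(R)=1; free=2−1=1
SNF(R) diag = [2] → torsion [2]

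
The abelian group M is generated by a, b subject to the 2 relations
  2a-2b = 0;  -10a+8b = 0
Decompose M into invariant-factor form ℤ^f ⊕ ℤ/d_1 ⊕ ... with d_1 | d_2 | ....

rank_ℚ(R)=2; free=2−2=0
SNF(R) diag = [2, 2] → torsion [2, 2]

Answer: M ≅ ℤ/2 ⊕ ℤ/2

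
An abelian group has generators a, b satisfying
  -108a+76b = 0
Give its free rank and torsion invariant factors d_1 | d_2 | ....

rank_ℚ(R)=1; free=2−1=1
SNF(R) diag = [4] → torsion [4]

Answer: M ≅ ℤ^1 ⊕ ℤ/4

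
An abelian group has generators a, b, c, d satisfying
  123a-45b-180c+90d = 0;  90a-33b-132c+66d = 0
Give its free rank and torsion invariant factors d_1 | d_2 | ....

Answer: M ≅ ℤ^2 ⊕ ℤ/3 ⊕ ℤ/3

Derivation:
rank_ℚ(R)=2; free=4−2=2
SNF(R) diag = [3, 3] → torsion [3, 3]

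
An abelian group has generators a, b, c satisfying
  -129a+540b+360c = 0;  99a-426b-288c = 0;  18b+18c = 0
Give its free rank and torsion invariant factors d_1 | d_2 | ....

rank_ℚ(R)=3; free=3−3=0
SNF(R) diag = [3, 6, 18] → torsion [3, 6, 18]

Answer: M ≅ ℤ/3 ⊕ ℤ/6 ⊕ ℤ/18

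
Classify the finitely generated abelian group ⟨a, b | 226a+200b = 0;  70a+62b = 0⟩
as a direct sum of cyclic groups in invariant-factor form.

Answer: M ≅ ℤ/2 ⊕ ℤ/6

Derivation:
rank_ℚ(R)=2; free=2−2=0
SNF(R) diag = [2, 6] → torsion [2, 6]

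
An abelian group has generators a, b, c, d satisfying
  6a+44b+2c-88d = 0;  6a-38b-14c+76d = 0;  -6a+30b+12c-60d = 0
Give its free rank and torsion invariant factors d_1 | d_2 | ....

rank_ℚ(R)=3; free=4−3=1
SNF(R) diag = [2, 6, 18] → torsion [2, 6, 18]

Answer: M ≅ ℤ^1 ⊕ ℤ/2 ⊕ ℤ/6 ⊕ ℤ/18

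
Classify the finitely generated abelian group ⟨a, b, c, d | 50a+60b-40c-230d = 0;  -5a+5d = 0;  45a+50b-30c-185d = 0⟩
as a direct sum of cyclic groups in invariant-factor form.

Answer: M ≅ ℤ^1 ⊕ ℤ/5 ⊕ ℤ/10 ⊕ ℤ/20

Derivation:
rank_ℚ(R)=3; free=4−3=1
SNF(R) diag = [5, 10, 20] → torsion [5, 10, 20]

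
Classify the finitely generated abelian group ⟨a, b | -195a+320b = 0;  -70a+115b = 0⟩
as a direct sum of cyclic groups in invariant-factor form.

Answer: M ≅ ℤ/5 ⊕ ℤ/5

Derivation:
rank_ℚ(R)=2; free=2−2=0
SNF(R) diag = [5, 5] → torsion [5, 5]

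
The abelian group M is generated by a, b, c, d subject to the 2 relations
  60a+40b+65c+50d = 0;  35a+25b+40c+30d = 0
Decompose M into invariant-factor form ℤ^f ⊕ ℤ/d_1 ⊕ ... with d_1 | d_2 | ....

Answer: M ≅ ℤ^2 ⊕ ℤ/5 ⊕ ℤ/5

Derivation:
rank_ℚ(R)=2; free=4−2=2
SNF(R) diag = [5, 5] → torsion [5, 5]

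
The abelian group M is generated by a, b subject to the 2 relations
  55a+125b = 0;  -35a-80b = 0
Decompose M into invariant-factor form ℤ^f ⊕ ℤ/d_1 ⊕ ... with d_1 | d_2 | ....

Answer: M ≅ ℤ/5 ⊕ ℤ/5

Derivation:
rank_ℚ(R)=2; free=2−2=0
SNF(R) diag = [5, 5] → torsion [5, 5]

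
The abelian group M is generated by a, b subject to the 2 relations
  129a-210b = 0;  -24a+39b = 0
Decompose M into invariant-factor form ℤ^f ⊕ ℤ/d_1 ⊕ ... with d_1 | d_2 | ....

Answer: M ≅ ℤ/3 ⊕ ℤ/3

Derivation:
rank_ℚ(R)=2; free=2−2=0
SNF(R) diag = [3, 3] → torsion [3, 3]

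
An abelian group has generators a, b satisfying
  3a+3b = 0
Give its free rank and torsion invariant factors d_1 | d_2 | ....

Answer: M ≅ ℤ^1 ⊕ ℤ/3

Derivation:
rank_ℚ(R)=1; free=2−1=1
SNF(R) diag = [3] → torsion [3]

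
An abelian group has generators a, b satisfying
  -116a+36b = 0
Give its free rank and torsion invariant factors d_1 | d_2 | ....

rank_ℚ(R)=1; free=2−1=1
SNF(R) diag = [4] → torsion [4]

Answer: M ≅ ℤ^1 ⊕ ℤ/4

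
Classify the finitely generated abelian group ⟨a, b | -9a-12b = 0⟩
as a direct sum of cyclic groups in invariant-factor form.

Answer: M ≅ ℤ^1 ⊕ ℤ/3

Derivation:
rank_ℚ(R)=1; free=2−1=1
SNF(R) diag = [3] → torsion [3]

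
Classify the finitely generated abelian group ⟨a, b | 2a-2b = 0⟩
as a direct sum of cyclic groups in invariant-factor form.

Answer: M ≅ ℤ^1 ⊕ ℤ/2

Derivation:
rank_ℚ(R)=1; free=2−1=1
SNF(R) diag = [2] → torsion [2]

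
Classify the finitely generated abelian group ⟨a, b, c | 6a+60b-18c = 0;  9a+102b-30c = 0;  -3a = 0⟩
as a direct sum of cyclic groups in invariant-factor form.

Answer: M ≅ ℤ/3 ⊕ ℤ/6 ⊕ ℤ/6

Derivation:
rank_ℚ(R)=3; free=3−3=0
SNF(R) diag = [3, 6, 6] → torsion [3, 6, 6]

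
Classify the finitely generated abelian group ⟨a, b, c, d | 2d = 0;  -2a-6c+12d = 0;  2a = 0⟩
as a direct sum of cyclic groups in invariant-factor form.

rank_ℚ(R)=3; free=4−3=1
SNF(R) diag = [2, 2, 6] → torsion [2, 2, 6]

Answer: M ≅ ℤ^1 ⊕ ℤ/2 ⊕ ℤ/2 ⊕ ℤ/6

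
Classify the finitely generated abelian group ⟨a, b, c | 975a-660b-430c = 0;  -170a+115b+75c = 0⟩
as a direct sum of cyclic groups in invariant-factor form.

Answer: M ≅ ℤ^1 ⊕ ℤ/5 ⊕ ℤ/5

Derivation:
rank_ℚ(R)=2; free=3−2=1
SNF(R) diag = [5, 5] → torsion [5, 5]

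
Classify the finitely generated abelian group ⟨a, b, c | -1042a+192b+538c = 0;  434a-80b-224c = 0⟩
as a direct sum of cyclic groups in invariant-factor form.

rank_ℚ(R)=2; free=3−2=1
SNF(R) diag = [2, 2] → torsion [2, 2]

Answer: M ≅ ℤ^1 ⊕ ℤ/2 ⊕ ℤ/2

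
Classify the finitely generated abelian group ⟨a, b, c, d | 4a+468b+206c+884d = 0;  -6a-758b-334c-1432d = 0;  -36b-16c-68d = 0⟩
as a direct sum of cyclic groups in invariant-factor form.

rank_ℚ(R)=3; free=4−3=1
SNF(R) diag = [2, 2, 4] → torsion [2, 2, 4]

Answer: M ≅ ℤ^1 ⊕ ℤ/2 ⊕ ℤ/2 ⊕ ℤ/4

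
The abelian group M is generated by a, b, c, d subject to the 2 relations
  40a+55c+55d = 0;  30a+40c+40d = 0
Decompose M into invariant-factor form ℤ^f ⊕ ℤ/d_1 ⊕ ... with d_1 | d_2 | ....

Answer: M ≅ ℤ^2 ⊕ ℤ/5 ⊕ ℤ/10

Derivation:
rank_ℚ(R)=2; free=4−2=2
SNF(R) diag = [5, 10] → torsion [5, 10]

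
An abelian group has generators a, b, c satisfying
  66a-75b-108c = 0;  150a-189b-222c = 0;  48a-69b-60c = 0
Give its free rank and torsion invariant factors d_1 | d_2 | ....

rank_ℚ(R)=3; free=3−3=0
SNF(R) diag = [3, 6, 18] → torsion [3, 6, 18]

Answer: M ≅ ℤ/3 ⊕ ℤ/6 ⊕ ℤ/18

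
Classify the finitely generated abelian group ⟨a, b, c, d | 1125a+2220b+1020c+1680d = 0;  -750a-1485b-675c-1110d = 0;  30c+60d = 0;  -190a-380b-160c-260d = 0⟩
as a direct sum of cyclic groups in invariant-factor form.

Answer: M ≅ ℤ/5 ⊕ ℤ/15 ⊕ ℤ/30 ⊕ ℤ/60

Derivation:
rank_ℚ(R)=4; free=4−4=0
SNF(R) diag = [5, 15, 30, 60] → torsion [5, 15, 30, 60]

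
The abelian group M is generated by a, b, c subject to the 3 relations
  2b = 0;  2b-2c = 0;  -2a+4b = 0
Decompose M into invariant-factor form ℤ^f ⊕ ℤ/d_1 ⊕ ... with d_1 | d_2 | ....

Answer: M ≅ ℤ/2 ⊕ ℤ/2 ⊕ ℤ/2

Derivation:
rank_ℚ(R)=3; free=3−3=0
SNF(R) diag = [2, 2, 2] → torsion [2, 2, 2]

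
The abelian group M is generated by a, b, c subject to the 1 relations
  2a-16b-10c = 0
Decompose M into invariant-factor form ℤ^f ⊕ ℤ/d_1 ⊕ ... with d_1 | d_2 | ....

Answer: M ≅ ℤ^2 ⊕ ℤ/2

Derivation:
rank_ℚ(R)=1; free=3−1=2
SNF(R) diag = [2] → torsion [2]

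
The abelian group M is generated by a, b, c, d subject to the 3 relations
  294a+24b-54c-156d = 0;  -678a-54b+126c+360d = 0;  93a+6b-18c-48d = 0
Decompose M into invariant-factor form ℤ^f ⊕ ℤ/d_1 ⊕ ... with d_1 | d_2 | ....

rank_ℚ(R)=3; free=4−3=1
SNF(R) diag = [3, 6, 18] → torsion [3, 6, 18]

Answer: M ≅ ℤ^1 ⊕ ℤ/3 ⊕ ℤ/6 ⊕ ℤ/18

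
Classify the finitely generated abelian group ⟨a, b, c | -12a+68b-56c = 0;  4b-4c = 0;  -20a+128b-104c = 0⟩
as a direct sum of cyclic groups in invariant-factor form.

Answer: M ≅ ℤ/4 ⊕ ℤ/4 ⊕ ℤ/12

Derivation:
rank_ℚ(R)=3; free=3−3=0
SNF(R) diag = [4, 4, 12] → torsion [4, 4, 12]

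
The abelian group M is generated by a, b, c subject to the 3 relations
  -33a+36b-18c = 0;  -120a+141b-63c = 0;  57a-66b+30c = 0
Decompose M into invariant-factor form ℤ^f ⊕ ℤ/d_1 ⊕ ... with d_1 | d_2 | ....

Answer: M ≅ ℤ/3 ⊕ ℤ/3 ⊕ ℤ/6

Derivation:
rank_ℚ(R)=3; free=3−3=0
SNF(R) diag = [3, 3, 6] → torsion [3, 3, 6]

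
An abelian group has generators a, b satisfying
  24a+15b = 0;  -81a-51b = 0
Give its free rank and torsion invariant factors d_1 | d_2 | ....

rank_ℚ(R)=2; free=2−2=0
SNF(R) diag = [3, 3] → torsion [3, 3]

Answer: M ≅ ℤ/3 ⊕ ℤ/3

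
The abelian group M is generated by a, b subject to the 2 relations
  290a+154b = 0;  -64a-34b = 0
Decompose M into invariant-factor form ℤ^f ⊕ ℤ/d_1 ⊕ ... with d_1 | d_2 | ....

rank_ℚ(R)=2; free=2−2=0
SNF(R) diag = [2, 2] → torsion [2, 2]

Answer: M ≅ ℤ/2 ⊕ ℤ/2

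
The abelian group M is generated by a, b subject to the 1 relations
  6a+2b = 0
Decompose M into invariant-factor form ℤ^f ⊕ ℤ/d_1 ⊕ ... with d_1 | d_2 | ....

Answer: M ≅ ℤ^1 ⊕ ℤ/2

Derivation:
rank_ℚ(R)=1; free=2−1=1
SNF(R) diag = [2] → torsion [2]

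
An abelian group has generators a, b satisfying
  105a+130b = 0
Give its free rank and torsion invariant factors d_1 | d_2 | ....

Answer: M ≅ ℤ^1 ⊕ ℤ/5

Derivation:
rank_ℚ(R)=1; free=2−1=1
SNF(R) diag = [5] → torsion [5]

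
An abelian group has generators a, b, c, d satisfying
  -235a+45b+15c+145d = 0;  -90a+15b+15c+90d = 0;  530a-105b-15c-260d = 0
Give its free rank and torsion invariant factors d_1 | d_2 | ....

Answer: M ≅ ℤ^1 ⊕ ℤ/5 ⊕ ℤ/15 ⊕ ℤ/30

Derivation:
rank_ℚ(R)=3; free=4−3=1
SNF(R) diag = [5, 15, 30] → torsion [5, 15, 30]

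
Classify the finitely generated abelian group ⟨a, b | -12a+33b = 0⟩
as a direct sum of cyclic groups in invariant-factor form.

Answer: M ≅ ℤ^1 ⊕ ℤ/3

Derivation:
rank_ℚ(R)=1; free=2−1=1
SNF(R) diag = [3] → torsion [3]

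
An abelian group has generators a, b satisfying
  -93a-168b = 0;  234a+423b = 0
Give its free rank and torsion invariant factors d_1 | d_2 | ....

Answer: M ≅ ℤ/3 ⊕ ℤ/9

Derivation:
rank_ℚ(R)=2; free=2−2=0
SNF(R) diag = [3, 9] → torsion [3, 9]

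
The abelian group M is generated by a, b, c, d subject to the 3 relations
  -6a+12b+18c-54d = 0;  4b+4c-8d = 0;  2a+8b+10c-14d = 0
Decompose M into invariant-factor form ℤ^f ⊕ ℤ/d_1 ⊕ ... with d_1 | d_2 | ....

rank_ℚ(R)=3; free=4−3=1
SNF(R) diag = [2, 4, 12] → torsion [2, 4, 12]

Answer: M ≅ ℤ^1 ⊕ ℤ/2 ⊕ ℤ/4 ⊕ ℤ/12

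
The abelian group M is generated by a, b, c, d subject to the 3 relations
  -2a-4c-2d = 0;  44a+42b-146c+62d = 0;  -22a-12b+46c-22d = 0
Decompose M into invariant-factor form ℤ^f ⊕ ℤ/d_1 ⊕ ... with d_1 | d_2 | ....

Answer: M ≅ ℤ^1 ⊕ ℤ/2 ⊕ ℤ/6 ⊕ ℤ/18

Derivation:
rank_ℚ(R)=3; free=4−3=1
SNF(R) diag = [2, 6, 18] → torsion [2, 6, 18]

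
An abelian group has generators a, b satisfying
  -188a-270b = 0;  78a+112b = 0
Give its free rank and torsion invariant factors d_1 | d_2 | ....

rank_ℚ(R)=2; free=2−2=0
SNF(R) diag = [2, 2] → torsion [2, 2]

Answer: M ≅ ℤ/2 ⊕ ℤ/2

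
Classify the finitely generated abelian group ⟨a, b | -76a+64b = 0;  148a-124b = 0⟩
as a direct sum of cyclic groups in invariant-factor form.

rank_ℚ(R)=2; free=2−2=0
SNF(R) diag = [4, 12] → torsion [4, 12]

Answer: M ≅ ℤ/4 ⊕ ℤ/12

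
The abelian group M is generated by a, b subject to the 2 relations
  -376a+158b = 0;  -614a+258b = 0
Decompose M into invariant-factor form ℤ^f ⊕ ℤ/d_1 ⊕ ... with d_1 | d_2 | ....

rank_ℚ(R)=2; free=2−2=0
SNF(R) diag = [2, 2] → torsion [2, 2]

Answer: M ≅ ℤ/2 ⊕ ℤ/2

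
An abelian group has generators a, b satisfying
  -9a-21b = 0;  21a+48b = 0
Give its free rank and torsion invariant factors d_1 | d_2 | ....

Answer: M ≅ ℤ/3 ⊕ ℤ/3

Derivation:
rank_ℚ(R)=2; free=2−2=0
SNF(R) diag = [3, 3] → torsion [3, 3]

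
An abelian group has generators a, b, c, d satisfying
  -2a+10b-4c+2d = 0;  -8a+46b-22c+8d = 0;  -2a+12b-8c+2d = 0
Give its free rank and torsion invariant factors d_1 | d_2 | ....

Answer: M ≅ ℤ^1 ⊕ ℤ/2 ⊕ ℤ/2 ⊕ ℤ/6

Derivation:
rank_ℚ(R)=3; free=4−3=1
SNF(R) diag = [2, 2, 6] → torsion [2, 2, 6]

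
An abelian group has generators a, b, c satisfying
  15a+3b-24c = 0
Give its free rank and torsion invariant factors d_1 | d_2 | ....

Answer: M ≅ ℤ^2 ⊕ ℤ/3

Derivation:
rank_ℚ(R)=1; free=3−1=2
SNF(R) diag = [3] → torsion [3]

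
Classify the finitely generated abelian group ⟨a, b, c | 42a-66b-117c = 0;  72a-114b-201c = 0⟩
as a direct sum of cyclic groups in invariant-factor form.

rank_ℚ(R)=2; free=3−2=1
SNF(R) diag = [3, 6] → torsion [3, 6]

Answer: M ≅ ℤ^1 ⊕ ℤ/3 ⊕ ℤ/6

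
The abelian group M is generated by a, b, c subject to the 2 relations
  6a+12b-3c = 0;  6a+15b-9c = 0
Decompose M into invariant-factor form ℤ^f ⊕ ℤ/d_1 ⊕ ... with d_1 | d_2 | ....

Answer: M ≅ ℤ^1 ⊕ ℤ/3 ⊕ ℤ/3

Derivation:
rank_ℚ(R)=2; free=3−2=1
SNF(R) diag = [3, 3] → torsion [3, 3]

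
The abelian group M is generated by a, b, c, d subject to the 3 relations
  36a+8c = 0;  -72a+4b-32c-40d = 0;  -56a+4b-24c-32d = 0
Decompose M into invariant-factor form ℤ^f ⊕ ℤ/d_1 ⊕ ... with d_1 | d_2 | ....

Answer: M ≅ ℤ^1 ⊕ ℤ/4 ⊕ ℤ/4 ⊕ ℤ/8

Derivation:
rank_ℚ(R)=3; free=4−3=1
SNF(R) diag = [4, 4, 8] → torsion [4, 4, 8]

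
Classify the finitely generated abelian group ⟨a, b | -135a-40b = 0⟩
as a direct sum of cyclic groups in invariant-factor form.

Answer: M ≅ ℤ^1 ⊕ ℤ/5

Derivation:
rank_ℚ(R)=1; free=2−1=1
SNF(R) diag = [5] → torsion [5]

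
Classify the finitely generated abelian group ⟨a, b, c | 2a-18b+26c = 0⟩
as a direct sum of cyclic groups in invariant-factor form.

Answer: M ≅ ℤ^2 ⊕ ℤ/2

Derivation:
rank_ℚ(R)=1; free=3−1=2
SNF(R) diag = [2] → torsion [2]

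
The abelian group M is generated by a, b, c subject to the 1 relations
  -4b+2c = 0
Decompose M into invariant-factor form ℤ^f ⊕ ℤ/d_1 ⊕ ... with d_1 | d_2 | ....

Answer: M ≅ ℤ^2 ⊕ ℤ/2

Derivation:
rank_ℚ(R)=1; free=3−1=2
SNF(R) diag = [2] → torsion [2]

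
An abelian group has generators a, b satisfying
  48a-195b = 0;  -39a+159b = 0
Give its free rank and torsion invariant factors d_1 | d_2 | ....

rank_ℚ(R)=2; free=2−2=0
SNF(R) diag = [3, 9] → torsion [3, 9]

Answer: M ≅ ℤ/3 ⊕ ℤ/9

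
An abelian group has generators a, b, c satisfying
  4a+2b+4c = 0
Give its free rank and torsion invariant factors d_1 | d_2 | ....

rank_ℚ(R)=1; free=3−1=2
SNF(R) diag = [2] → torsion [2]

Answer: M ≅ ℤ^2 ⊕ ℤ/2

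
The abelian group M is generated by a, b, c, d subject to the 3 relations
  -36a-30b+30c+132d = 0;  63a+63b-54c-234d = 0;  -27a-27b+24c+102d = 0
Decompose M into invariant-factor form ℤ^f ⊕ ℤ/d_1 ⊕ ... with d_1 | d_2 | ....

Answer: M ≅ ℤ^1 ⊕ ℤ/3 ⊕ ℤ/6 ⊕ ℤ/18

Derivation:
rank_ℚ(R)=3; free=4−3=1
SNF(R) diag = [3, 6, 18] → torsion [3, 6, 18]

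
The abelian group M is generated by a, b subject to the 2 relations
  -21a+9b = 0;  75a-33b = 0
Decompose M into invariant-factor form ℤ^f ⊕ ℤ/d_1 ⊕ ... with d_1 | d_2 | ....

Answer: M ≅ ℤ/3 ⊕ ℤ/6

Derivation:
rank_ℚ(R)=2; free=2−2=0
SNF(R) diag = [3, 6] → torsion [3, 6]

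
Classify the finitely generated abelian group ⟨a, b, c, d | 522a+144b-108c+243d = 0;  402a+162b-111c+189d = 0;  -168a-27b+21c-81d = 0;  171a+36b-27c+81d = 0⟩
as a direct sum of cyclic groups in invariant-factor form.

Answer: M ≅ ℤ/3 ⊕ ℤ/9 ⊕ ℤ/27 ⊕ ℤ/81

Derivation:
rank_ℚ(R)=4; free=4−4=0
SNF(R) diag = [3, 9, 27, 81] → torsion [3, 9, 27, 81]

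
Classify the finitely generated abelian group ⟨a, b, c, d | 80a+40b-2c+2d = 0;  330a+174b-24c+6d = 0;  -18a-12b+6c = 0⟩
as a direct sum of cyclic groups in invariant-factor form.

Answer: M ≅ ℤ^1 ⊕ ℤ/2 ⊕ ℤ/6 ⊕ ℤ/18

Derivation:
rank_ℚ(R)=3; free=4−3=1
SNF(R) diag = [2, 6, 18] → torsion [2, 6, 18]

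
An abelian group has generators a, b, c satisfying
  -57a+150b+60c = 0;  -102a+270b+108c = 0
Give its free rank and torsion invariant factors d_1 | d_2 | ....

Answer: M ≅ ℤ^1 ⊕ ℤ/3 ⊕ ℤ/6

Derivation:
rank_ℚ(R)=2; free=3−2=1
SNF(R) diag = [3, 6] → torsion [3, 6]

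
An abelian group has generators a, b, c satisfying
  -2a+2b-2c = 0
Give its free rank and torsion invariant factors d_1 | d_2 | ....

rank_ℚ(R)=1; free=3−1=2
SNF(R) diag = [2] → torsion [2]

Answer: M ≅ ℤ^2 ⊕ ℤ/2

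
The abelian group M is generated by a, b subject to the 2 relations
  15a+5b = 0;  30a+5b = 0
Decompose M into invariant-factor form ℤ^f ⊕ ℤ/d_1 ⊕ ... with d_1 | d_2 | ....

Answer: M ≅ ℤ/5 ⊕ ℤ/15

Derivation:
rank_ℚ(R)=2; free=2−2=0
SNF(R) diag = [5, 15] → torsion [5, 15]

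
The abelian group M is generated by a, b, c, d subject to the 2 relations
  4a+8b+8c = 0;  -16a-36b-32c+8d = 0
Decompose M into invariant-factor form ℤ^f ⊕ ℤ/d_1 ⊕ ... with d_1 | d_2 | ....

rank_ℚ(R)=2; free=4−2=2
SNF(R) diag = [4, 4] → torsion [4, 4]

Answer: M ≅ ℤ^2 ⊕ ℤ/4 ⊕ ℤ/4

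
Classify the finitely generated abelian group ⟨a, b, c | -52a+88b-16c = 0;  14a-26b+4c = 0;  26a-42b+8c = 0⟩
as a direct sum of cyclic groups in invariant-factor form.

rank_ℚ(R)=3; free=3−3=0
SNF(R) diag = [2, 4, 4] → torsion [2, 4, 4]

Answer: M ≅ ℤ/2 ⊕ ℤ/4 ⊕ ℤ/4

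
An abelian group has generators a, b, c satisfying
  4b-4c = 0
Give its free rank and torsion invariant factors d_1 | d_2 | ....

rank_ℚ(R)=1; free=3−1=2
SNF(R) diag = [4] → torsion [4]

Answer: M ≅ ℤ^2 ⊕ ℤ/4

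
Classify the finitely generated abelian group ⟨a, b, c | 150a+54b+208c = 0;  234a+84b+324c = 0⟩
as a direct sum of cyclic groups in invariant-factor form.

Answer: M ≅ ℤ^1 ⊕ ℤ/2 ⊕ ℤ/6

Derivation:
rank_ℚ(R)=2; free=3−2=1
SNF(R) diag = [2, 6] → torsion [2, 6]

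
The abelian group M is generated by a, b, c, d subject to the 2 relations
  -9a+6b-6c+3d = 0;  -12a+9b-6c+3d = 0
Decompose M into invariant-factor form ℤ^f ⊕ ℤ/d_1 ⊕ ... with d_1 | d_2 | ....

rank_ℚ(R)=2; free=4−2=2
SNF(R) diag = [3, 3] → torsion [3, 3]

Answer: M ≅ ℤ^2 ⊕ ℤ/3 ⊕ ℤ/3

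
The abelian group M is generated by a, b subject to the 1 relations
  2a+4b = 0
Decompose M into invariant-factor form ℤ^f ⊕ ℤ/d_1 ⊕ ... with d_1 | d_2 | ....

rank_ℚ(R)=1; free=2−1=1
SNF(R) diag = [2] → torsion [2]

Answer: M ≅ ℤ^1 ⊕ ℤ/2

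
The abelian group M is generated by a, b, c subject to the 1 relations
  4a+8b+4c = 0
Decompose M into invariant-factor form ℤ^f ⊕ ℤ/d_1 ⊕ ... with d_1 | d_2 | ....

Answer: M ≅ ℤ^2 ⊕ ℤ/4

Derivation:
rank_ℚ(R)=1; free=3−1=2
SNF(R) diag = [4] → torsion [4]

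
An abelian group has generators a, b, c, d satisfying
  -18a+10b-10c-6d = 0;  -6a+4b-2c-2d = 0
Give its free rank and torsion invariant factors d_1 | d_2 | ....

Answer: M ≅ ℤ^2 ⊕ ℤ/2 ⊕ ℤ/2

Derivation:
rank_ℚ(R)=2; free=4−2=2
SNF(R) diag = [2, 2] → torsion [2, 2]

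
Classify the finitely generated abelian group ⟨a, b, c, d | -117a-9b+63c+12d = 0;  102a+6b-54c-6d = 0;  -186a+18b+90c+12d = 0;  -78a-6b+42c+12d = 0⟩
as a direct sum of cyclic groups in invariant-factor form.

Answer: M ≅ ℤ/3 ⊕ ℤ/6 ⊕ ℤ/12 ⊕ ℤ/24

Derivation:
rank_ℚ(R)=4; free=4−4=0
SNF(R) diag = [3, 6, 12, 24] → torsion [3, 6, 12, 24]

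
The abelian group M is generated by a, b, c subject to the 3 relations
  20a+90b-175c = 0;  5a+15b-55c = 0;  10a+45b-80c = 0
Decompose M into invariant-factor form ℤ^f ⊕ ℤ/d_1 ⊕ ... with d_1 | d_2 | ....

Answer: M ≅ ℤ/5 ⊕ ℤ/15 ⊕ ℤ/15

Derivation:
rank_ℚ(R)=3; free=3−3=0
SNF(R) diag = [5, 15, 15] → torsion [5, 15, 15]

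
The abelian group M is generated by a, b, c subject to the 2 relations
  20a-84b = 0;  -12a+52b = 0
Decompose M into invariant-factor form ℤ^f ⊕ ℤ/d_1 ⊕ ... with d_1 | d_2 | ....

Answer: M ≅ ℤ^1 ⊕ ℤ/4 ⊕ ℤ/8

Derivation:
rank_ℚ(R)=2; free=3−2=1
SNF(R) diag = [4, 8] → torsion [4, 8]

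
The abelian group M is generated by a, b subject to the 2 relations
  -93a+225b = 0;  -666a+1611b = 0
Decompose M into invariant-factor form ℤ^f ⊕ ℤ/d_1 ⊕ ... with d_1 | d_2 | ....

Answer: M ≅ ℤ/3 ⊕ ℤ/9

Derivation:
rank_ℚ(R)=2; free=2−2=0
SNF(R) diag = [3, 9] → torsion [3, 9]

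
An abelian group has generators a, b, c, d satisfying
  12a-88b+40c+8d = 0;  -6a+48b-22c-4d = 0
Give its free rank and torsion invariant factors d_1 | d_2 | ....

Answer: M ≅ ℤ^2 ⊕ ℤ/2 ⊕ ℤ/4

Derivation:
rank_ℚ(R)=2; free=4−2=2
SNF(R) diag = [2, 4] → torsion [2, 4]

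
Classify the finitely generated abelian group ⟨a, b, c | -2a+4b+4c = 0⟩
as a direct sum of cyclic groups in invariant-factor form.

Answer: M ≅ ℤ^2 ⊕ ℤ/2

Derivation:
rank_ℚ(R)=1; free=3−1=2
SNF(R) diag = [2] → torsion [2]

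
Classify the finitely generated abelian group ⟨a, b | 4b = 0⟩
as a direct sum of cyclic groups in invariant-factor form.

Answer: M ≅ ℤ^1 ⊕ ℤ/4

Derivation:
rank_ℚ(R)=1; free=2−1=1
SNF(R) diag = [4] → torsion [4]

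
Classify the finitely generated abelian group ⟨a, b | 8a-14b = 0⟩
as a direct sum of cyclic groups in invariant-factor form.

rank_ℚ(R)=1; free=2−1=1
SNF(R) diag = [2] → torsion [2]

Answer: M ≅ ℤ^1 ⊕ ℤ/2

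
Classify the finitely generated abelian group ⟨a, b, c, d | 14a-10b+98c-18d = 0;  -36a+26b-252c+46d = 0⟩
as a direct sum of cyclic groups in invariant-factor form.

Answer: M ≅ ℤ^2 ⊕ ℤ/2 ⊕ ℤ/2

Derivation:
rank_ℚ(R)=2; free=4−2=2
SNF(R) diag = [2, 2] → torsion [2, 2]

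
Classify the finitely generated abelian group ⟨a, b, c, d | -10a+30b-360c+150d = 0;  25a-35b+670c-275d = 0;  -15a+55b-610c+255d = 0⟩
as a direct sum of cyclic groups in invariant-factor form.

rank_ℚ(R)=3; free=4−3=1
SNF(R) diag = [5, 10, 20] → torsion [5, 10, 20]

Answer: M ≅ ℤ^1 ⊕ ℤ/5 ⊕ ℤ/10 ⊕ ℤ/20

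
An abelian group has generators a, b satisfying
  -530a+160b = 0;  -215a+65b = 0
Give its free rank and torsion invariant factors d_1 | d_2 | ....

rank_ℚ(R)=2; free=2−2=0
SNF(R) diag = [5, 10] → torsion [5, 10]

Answer: M ≅ ℤ/5 ⊕ ℤ/10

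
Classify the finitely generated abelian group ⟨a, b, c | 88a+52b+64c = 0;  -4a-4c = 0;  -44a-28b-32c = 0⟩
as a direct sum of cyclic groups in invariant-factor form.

Answer: M ≅ ℤ/4 ⊕ ℤ/4 ⊕ ℤ/12

Derivation:
rank_ℚ(R)=3; free=3−3=0
SNF(R) diag = [4, 4, 12] → torsion [4, 4, 12]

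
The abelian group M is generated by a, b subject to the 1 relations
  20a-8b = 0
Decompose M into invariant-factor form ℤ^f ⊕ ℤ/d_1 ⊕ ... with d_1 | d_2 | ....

Answer: M ≅ ℤ^1 ⊕ ℤ/4

Derivation:
rank_ℚ(R)=1; free=2−1=1
SNF(R) diag = [4] → torsion [4]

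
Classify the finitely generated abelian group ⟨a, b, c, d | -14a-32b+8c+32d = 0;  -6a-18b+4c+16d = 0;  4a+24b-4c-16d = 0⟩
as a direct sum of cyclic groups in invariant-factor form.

Answer: M ≅ ℤ^1 ⊕ ℤ/2 ⊕ ℤ/2 ⊕ ℤ/4

Derivation:
rank_ℚ(R)=3; free=4−3=1
SNF(R) diag = [2, 2, 4] → torsion [2, 2, 4]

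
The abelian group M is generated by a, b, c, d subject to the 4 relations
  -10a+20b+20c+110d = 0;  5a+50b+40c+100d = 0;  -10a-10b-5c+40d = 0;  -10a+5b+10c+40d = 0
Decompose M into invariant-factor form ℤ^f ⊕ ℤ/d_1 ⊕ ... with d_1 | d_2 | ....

Answer: M ≅ ℤ/5 ⊕ ℤ/5 ⊕ ℤ/15 ⊕ ℤ/30

Derivation:
rank_ℚ(R)=4; free=4−4=0
SNF(R) diag = [5, 5, 15, 30] → torsion [5, 5, 15, 30]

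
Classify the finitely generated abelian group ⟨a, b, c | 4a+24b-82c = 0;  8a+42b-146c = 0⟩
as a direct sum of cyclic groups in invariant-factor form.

rank_ℚ(R)=2; free=3−2=1
SNF(R) diag = [2, 6] → torsion [2, 6]

Answer: M ≅ ℤ^1 ⊕ ℤ/2 ⊕ ℤ/6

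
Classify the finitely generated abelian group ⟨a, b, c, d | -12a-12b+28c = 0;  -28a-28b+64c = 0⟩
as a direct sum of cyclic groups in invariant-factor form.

rank_ℚ(R)=2; free=4−2=2
SNF(R) diag = [4, 4] → torsion [4, 4]

Answer: M ≅ ℤ^2 ⊕ ℤ/4 ⊕ ℤ/4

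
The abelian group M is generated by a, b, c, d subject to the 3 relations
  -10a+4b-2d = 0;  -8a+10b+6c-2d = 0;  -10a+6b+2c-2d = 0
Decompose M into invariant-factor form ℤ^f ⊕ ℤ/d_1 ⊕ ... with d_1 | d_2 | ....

Answer: M ≅ ℤ^1 ⊕ ℤ/2 ⊕ ℤ/2 ⊕ ℤ/2

Derivation:
rank_ℚ(R)=3; free=4−3=1
SNF(R) diag = [2, 2, 2] → torsion [2, 2, 2]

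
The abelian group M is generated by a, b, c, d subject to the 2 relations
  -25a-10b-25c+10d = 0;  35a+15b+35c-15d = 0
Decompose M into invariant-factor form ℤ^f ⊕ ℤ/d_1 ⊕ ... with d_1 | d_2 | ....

Answer: M ≅ ℤ^2 ⊕ ℤ/5 ⊕ ℤ/5

Derivation:
rank_ℚ(R)=2; free=4−2=2
SNF(R) diag = [5, 5] → torsion [5, 5]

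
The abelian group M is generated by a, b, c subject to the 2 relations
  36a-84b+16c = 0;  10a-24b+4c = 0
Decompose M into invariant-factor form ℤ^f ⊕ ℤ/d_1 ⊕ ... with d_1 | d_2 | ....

Answer: M ≅ ℤ^1 ⊕ ℤ/2 ⊕ ℤ/4

Derivation:
rank_ℚ(R)=2; free=3−2=1
SNF(R) diag = [2, 4] → torsion [2, 4]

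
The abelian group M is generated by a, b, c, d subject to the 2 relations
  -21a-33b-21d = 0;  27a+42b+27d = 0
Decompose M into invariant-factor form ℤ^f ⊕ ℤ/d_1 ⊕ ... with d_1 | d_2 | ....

Answer: M ≅ ℤ^2 ⊕ ℤ/3 ⊕ ℤ/3

Derivation:
rank_ℚ(R)=2; free=4−2=2
SNF(R) diag = [3, 3] → torsion [3, 3]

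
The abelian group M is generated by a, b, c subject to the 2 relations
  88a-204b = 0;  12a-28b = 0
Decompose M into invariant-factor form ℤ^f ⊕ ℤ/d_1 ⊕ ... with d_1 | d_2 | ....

rank_ℚ(R)=2; free=3−2=1
SNF(R) diag = [4, 4] → torsion [4, 4]

Answer: M ≅ ℤ^1 ⊕ ℤ/4 ⊕ ℤ/4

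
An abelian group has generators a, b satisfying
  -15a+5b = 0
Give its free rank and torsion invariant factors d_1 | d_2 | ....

Answer: M ≅ ℤ^1 ⊕ ℤ/5

Derivation:
rank_ℚ(R)=1; free=2−1=1
SNF(R) diag = [5] → torsion [5]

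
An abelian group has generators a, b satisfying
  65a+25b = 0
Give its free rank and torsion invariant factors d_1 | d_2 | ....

rank_ℚ(R)=1; free=2−1=1
SNF(R) diag = [5] → torsion [5]

Answer: M ≅ ℤ^1 ⊕ ℤ/5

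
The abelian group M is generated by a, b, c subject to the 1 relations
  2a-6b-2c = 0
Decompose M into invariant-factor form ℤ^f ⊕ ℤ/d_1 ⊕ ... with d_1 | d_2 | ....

rank_ℚ(R)=1; free=3−1=2
SNF(R) diag = [2] → torsion [2]

Answer: M ≅ ℤ^2 ⊕ ℤ/2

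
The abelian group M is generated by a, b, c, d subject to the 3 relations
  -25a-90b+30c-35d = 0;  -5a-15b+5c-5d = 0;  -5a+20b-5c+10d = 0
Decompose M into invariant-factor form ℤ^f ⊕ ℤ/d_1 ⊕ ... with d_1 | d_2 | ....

rank_ℚ(R)=3; free=4−3=1
SNF(R) diag = [5, 5, 5] → torsion [5, 5, 5]

Answer: M ≅ ℤ^1 ⊕ ℤ/5 ⊕ ℤ/5 ⊕ ℤ/5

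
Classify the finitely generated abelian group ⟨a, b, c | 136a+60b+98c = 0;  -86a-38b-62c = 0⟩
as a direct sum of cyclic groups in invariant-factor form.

rank_ℚ(R)=2; free=3−2=1
SNF(R) diag = [2, 2] → torsion [2, 2]

Answer: M ≅ ℤ^1 ⊕ ℤ/2 ⊕ ℤ/2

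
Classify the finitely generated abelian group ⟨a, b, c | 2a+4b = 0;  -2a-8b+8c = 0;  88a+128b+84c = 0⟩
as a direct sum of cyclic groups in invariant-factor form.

rank_ℚ(R)=3; free=3−3=0
SNF(R) diag = [2, 4, 12] → torsion [2, 4, 12]

Answer: M ≅ ℤ/2 ⊕ ℤ/4 ⊕ ℤ/12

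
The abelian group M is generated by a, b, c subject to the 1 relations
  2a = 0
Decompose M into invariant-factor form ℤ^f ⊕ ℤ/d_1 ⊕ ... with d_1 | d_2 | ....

rank_ℚ(R)=1; free=3−1=2
SNF(R) diag = [2] → torsion [2]

Answer: M ≅ ℤ^2 ⊕ ℤ/2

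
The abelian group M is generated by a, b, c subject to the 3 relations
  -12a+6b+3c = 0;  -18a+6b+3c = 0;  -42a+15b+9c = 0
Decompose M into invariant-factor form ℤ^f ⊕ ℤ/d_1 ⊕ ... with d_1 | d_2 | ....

rank_ℚ(R)=3; free=3−3=0
SNF(R) diag = [3, 3, 6] → torsion [3, 3, 6]

Answer: M ≅ ℤ/3 ⊕ ℤ/3 ⊕ ℤ/6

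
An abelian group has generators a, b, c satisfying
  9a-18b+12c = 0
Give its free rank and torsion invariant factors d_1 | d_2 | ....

rank_ℚ(R)=1; free=3−1=2
SNF(R) diag = [3] → torsion [3]

Answer: M ≅ ℤ^2 ⊕ ℤ/3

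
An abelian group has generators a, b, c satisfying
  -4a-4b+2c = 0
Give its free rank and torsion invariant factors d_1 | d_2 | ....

rank_ℚ(R)=1; free=3−1=2
SNF(R) diag = [2] → torsion [2]

Answer: M ≅ ℤ^2 ⊕ ℤ/2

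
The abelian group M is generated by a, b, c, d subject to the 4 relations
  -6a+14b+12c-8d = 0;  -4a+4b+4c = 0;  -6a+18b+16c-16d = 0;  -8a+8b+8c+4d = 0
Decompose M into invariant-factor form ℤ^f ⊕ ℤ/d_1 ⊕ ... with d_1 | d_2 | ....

Answer: M ≅ ℤ/2 ⊕ ℤ/4 ⊕ ℤ/4 ⊕ ℤ/4

Derivation:
rank_ℚ(R)=4; free=4−4=0
SNF(R) diag = [2, 4, 4, 4] → torsion [2, 4, 4, 4]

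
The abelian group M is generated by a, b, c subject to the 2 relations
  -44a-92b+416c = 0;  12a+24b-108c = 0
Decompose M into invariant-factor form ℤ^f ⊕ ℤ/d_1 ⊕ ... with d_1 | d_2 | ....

Answer: M ≅ ℤ^1 ⊕ ℤ/4 ⊕ ℤ/12

Derivation:
rank_ℚ(R)=2; free=3−2=1
SNF(R) diag = [4, 12] → torsion [4, 12]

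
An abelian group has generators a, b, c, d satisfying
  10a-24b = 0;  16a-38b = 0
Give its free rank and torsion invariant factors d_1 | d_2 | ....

rank_ℚ(R)=2; free=4−2=2
SNF(R) diag = [2, 2] → torsion [2, 2]

Answer: M ≅ ℤ^2 ⊕ ℤ/2 ⊕ ℤ/2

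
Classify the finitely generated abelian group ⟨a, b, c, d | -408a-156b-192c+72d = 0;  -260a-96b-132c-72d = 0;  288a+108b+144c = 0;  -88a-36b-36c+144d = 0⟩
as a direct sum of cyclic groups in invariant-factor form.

Answer: M ≅ ℤ/4 ⊕ ℤ/12 ⊕ ℤ/36 ⊕ ℤ/72

Derivation:
rank_ℚ(R)=4; free=4−4=0
SNF(R) diag = [4, 12, 36, 72] → torsion [4, 12, 36, 72]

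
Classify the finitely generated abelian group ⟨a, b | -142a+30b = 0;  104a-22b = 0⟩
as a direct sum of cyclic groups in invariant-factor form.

rank_ℚ(R)=2; free=2−2=0
SNF(R) diag = [2, 2] → torsion [2, 2]

Answer: M ≅ ℤ/2 ⊕ ℤ/2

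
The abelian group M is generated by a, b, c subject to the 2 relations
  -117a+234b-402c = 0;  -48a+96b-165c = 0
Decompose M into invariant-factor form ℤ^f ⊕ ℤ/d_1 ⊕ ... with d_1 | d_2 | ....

Answer: M ≅ ℤ^1 ⊕ ℤ/3 ⊕ ℤ/3

Derivation:
rank_ℚ(R)=2; free=3−2=1
SNF(R) diag = [3, 3] → torsion [3, 3]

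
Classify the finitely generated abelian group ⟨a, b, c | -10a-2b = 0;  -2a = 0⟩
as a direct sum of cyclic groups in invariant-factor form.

Answer: M ≅ ℤ^1 ⊕ ℤ/2 ⊕ ℤ/2

Derivation:
rank_ℚ(R)=2; free=3−2=1
SNF(R) diag = [2, 2] → torsion [2, 2]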